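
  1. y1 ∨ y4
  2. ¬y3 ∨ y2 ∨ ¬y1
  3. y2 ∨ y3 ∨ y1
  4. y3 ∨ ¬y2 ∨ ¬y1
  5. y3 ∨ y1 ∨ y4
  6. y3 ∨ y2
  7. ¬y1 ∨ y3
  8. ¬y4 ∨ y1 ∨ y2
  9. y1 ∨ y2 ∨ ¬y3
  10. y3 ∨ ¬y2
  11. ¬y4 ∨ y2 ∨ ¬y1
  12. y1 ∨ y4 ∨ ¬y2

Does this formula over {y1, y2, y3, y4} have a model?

Suppose y1 = False.
(y4) alone gives y4 = True.
(y2) alone gives y2 = True.
(y3) alone gives y3 = True.
Every clause now holds.
A satisfying assignment: y1=False, y2=True, y3=True, y4=True.

Yes, satisfiable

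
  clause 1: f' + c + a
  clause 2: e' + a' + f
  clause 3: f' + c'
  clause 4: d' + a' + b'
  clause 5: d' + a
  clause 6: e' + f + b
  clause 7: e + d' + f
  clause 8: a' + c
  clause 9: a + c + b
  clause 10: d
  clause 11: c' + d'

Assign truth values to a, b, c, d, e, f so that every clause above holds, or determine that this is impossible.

Unit clause (d) forces d = 1.
Unit clause (a) forces a = 1.
Unit clause (b') forces b = 0.
Unit clause (c) forces c = 1.
But (c') is also a unit clause — contradiction.

UNSATISFIABLE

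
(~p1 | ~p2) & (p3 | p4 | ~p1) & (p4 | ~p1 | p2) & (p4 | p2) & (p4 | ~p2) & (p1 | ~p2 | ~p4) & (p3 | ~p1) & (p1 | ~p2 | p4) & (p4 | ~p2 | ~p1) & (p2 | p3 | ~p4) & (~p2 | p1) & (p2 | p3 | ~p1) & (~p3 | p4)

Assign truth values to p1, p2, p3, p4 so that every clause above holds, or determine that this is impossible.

Case p1 = 1:
The clause (~p2) is unit, so p2 = 0.
The clause (p4) is unit, so p4 = 1.
The clause (p3) is unit, so p3 = 1.
All clauses are satisfied.

p1=1, p2=0, p3=1, p4=1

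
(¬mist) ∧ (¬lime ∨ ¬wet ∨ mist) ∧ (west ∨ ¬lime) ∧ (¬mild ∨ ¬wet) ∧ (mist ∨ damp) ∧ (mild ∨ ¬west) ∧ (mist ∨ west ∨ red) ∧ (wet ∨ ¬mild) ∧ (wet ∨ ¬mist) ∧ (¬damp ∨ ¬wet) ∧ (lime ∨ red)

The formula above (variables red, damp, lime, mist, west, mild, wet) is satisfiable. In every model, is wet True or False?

Suppose wet = True.
From the singleton clause (¬mist), mist = False.
From the singleton clause (¬lime), lime = False.
From the singleton clause (¬mild), mild = False.
From the singleton clause (damp), damp = True.
But (¬damp) is also a unit clause — contradiction.
So every satisfying assignment has wet = False.

False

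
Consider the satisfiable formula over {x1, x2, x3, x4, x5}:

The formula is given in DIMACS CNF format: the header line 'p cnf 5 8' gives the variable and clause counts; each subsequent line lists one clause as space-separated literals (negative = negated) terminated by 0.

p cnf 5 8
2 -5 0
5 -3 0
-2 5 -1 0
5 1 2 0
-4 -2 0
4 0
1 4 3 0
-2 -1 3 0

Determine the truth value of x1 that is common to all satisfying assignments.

Suppose x1 = False.
The clause (x4) is unit, so x4 = True.
The clause (¬x2) is unit, so x2 = False.
The clause (¬x5) is unit, so x5 = False.
But (x5) is also a unit clause — contradiction.
So every satisfying assignment has x1 = True.

True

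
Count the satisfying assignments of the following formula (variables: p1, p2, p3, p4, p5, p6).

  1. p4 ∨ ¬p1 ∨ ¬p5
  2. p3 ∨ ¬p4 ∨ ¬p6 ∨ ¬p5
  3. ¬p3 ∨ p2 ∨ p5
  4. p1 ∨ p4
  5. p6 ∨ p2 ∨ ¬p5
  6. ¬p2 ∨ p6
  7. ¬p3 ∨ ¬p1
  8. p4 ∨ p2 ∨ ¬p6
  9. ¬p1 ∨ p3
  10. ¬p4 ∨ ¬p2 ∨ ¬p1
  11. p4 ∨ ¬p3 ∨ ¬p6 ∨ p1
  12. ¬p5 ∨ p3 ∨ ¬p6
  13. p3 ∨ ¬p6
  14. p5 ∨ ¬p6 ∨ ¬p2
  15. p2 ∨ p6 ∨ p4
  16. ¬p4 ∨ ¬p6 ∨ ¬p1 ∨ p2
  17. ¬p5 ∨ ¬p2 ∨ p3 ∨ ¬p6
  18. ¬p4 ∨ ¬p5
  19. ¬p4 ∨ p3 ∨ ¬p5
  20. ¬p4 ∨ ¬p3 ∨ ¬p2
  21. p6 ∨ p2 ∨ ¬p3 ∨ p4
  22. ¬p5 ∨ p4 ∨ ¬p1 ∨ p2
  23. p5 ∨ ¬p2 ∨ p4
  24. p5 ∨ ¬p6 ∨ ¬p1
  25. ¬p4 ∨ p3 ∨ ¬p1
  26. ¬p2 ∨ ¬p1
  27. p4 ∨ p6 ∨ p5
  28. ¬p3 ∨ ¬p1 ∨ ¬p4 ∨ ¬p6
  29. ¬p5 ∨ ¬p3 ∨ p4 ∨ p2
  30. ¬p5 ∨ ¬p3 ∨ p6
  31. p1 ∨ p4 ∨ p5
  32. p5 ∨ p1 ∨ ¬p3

There are 2^6 = 64 truth assignments over (p1, p2, p3, p4, p5, p6).
Split on p5. With p5 = True, the clauses containing p5 are satisfied and ¬p5 drops from the rest; 0 of the 2^5 = 32 assignments to the other variables satisfy what remains.
With p5 = False, by the same count on the reduced clause set, 1 assignment works.
(One model: p1=F, p2=F, p3=F, p4=T, p5=F, p6=F.)
Total: 0 + 1 = 1.

1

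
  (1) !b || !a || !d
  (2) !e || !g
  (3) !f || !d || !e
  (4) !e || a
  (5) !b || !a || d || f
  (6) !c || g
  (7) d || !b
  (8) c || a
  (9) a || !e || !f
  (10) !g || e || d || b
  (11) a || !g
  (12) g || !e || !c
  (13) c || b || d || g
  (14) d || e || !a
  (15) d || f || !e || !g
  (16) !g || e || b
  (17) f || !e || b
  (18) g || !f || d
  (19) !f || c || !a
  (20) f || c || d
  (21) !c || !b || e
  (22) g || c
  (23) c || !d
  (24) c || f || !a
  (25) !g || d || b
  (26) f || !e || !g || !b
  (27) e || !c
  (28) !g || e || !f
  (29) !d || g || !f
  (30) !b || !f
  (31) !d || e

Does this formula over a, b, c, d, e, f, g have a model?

Unsatisfiable

Suppose e = false.
From the singleton clause (!c), c = false.
From the singleton clause (a), a = true.
From the singleton clause (d), d = true.
Now (!d) is unsatisfied and unit — conflict.
Undo e and try e = true.
From the singleton clause (!g), g = false.
From the singleton clause (a), a = true.
From the singleton clause (!c), c = false.
Now (c) is unsatisfied and unit — conflict.
Both values of e lead to a conflict.
No assignment satisfies every clause.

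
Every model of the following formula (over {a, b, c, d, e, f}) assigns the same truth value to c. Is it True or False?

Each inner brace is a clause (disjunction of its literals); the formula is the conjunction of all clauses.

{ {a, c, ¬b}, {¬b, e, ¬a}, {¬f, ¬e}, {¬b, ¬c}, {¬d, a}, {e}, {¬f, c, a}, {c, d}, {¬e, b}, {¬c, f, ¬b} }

Suppose c = True.
Unit clause (¬b) forces b = False.
Unit clause (e) forces e = True.
But (¬e) is also a unit clause — contradiction.
So every satisfying assignment has c = False.

False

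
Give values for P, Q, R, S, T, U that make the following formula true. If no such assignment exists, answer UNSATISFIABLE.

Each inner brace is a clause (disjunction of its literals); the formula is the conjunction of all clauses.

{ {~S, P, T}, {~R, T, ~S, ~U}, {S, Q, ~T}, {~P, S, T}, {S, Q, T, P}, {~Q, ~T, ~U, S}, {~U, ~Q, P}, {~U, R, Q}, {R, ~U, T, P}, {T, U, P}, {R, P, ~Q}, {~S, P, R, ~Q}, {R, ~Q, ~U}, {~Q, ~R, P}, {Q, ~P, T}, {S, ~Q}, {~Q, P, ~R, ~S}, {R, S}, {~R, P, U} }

P=1,  Q=1,  R=0,  S=1,  T=0,  U=0

Try S = 1.
Try P = 1.
Try Q = 1.
Try R = 0.
From the singleton clause (~U), U = 0.
Every clause is now satisfied; T is unconstrained.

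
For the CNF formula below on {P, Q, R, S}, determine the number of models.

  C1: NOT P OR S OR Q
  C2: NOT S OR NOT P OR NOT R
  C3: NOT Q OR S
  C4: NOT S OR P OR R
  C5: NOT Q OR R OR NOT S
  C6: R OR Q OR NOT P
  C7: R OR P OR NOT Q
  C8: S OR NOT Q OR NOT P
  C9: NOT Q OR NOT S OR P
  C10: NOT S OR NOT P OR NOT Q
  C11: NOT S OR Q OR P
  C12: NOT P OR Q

There are 2^4 = 16 truth assignments over (P, Q, R, S).
Split on P. With P = true, the clauses containing P are satisfied and NOT P drops from the rest; 0 of the 2^3 = 8 assignments to the other variables satisfy what remains.
With P = false, by the same count on the reduced clause set, 2 assignments work.
(One model: P=F, Q=F, R=F, S=F.)
Total: 0 + 2 = 2.

2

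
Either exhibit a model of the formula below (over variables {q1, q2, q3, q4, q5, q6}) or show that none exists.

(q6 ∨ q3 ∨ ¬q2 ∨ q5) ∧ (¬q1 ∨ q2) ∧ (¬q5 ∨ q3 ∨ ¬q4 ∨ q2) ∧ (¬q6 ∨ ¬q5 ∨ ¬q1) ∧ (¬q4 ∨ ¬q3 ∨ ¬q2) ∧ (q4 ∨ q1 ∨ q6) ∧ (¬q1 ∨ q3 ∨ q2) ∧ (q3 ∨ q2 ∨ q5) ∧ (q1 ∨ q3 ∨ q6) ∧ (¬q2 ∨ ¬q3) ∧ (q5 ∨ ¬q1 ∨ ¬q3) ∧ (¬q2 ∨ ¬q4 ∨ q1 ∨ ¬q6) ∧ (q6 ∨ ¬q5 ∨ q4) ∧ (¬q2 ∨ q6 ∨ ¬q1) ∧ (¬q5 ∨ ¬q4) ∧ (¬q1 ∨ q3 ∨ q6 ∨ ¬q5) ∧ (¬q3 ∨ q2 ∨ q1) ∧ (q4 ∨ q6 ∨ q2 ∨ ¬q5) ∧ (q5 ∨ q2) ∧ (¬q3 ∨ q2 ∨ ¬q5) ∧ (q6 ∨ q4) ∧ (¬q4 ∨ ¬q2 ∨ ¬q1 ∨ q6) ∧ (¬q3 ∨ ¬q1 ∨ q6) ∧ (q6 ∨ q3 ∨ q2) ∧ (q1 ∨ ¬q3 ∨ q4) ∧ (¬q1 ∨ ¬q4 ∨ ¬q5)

Case q1 = False:
Case q4 = False:
(q6) alone gives q6 = True.
(¬q3) alone gives q3 = False.
Case q2 = True:
Every clause is now satisfied; q5 is unconstrained.

q1=False, q2=True, q3=False, q4=False, q5=False, q6=True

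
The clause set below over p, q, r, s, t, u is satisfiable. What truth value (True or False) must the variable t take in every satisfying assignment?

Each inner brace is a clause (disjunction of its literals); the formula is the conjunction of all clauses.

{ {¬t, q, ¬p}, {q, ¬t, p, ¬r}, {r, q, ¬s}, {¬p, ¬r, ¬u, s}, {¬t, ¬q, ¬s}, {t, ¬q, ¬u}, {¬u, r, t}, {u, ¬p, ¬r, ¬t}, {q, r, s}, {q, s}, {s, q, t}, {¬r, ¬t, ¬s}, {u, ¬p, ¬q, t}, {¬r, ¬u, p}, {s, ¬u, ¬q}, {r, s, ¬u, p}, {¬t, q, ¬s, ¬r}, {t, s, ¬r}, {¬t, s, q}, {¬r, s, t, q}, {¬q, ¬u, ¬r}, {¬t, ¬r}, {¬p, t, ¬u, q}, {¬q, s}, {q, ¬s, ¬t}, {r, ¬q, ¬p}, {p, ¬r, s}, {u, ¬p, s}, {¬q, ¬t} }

Suppose t = True.
The clause (¬r) is unit, so r = False.
The clause (¬q) is unit, so q = False.
The clause (¬p) is unit, so p = False.
The clause (¬s) is unit, so s = False.
But (s) is also a unit clause — contradiction.
So every satisfying assignment has t = False.

False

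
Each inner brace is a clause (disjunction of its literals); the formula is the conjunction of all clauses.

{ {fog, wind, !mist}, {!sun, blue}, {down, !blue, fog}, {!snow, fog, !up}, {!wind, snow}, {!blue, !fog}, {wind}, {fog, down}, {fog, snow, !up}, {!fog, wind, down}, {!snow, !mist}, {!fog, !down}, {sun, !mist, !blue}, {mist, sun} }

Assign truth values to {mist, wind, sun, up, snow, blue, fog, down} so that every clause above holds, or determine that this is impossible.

From the singleton clause (wind), wind = true.
From the singleton clause (snow), snow = true.
From the singleton clause (!mist), mist = false.
From the singleton clause (sun), sun = true.
From the singleton clause (blue), blue = true.
From the singleton clause (!fog), fog = false.
From the singleton clause (down), down = true.
From the singleton clause (!up), up = false.
This assignment satisfies each clause.

mist ↦ false; wind ↦ true; sun ↦ true; up ↦ false; snow ↦ true; blue ↦ true; fog ↦ false; down ↦ true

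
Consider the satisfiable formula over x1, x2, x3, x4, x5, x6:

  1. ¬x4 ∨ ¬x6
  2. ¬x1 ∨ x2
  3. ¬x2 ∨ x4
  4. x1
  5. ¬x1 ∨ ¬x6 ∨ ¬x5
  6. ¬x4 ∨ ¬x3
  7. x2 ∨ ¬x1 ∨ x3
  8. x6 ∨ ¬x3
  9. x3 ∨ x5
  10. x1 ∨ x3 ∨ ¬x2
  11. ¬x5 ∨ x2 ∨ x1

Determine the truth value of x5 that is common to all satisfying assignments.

True

Suppose x5 = False.
(x1) alone gives x1 = True.
(x2) alone gives x2 = True.
(x4) alone gives x4 = True.
(¬x6) alone gives x6 = False.
(¬x3) alone gives x3 = False.
Now (x3) is unsatisfied and unit — conflict.
So every satisfying assignment has x5 = True.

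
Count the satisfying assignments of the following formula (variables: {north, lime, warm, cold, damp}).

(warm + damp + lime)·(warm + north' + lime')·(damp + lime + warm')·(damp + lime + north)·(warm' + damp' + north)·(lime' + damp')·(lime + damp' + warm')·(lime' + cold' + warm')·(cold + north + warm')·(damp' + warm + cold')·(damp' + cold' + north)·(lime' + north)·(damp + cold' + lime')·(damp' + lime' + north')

3

There are 2^5 = 32 truth assignments over (north, lime, warm, cold, damp).
Split on lime. With lime = 1, the clauses containing lime are satisfied and lime' drops from the rest; 1 of the 2^4 = 16 assignments to the other variables satisfy what remains.
With lime = 0, by the same count on the reduced clause set, 2 assignments work.
Total: 1 + 2 = 3.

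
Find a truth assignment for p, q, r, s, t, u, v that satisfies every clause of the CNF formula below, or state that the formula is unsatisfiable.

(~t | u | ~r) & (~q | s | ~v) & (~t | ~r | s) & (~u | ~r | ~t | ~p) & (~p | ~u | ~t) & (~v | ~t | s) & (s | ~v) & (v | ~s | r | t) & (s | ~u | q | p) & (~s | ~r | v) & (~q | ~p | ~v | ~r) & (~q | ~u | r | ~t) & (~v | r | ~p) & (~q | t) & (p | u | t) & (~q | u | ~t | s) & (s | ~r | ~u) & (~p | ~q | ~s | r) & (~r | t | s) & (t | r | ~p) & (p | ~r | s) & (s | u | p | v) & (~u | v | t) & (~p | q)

Try s = 1.
Try r = 0.
Try v = 0.
(t) alone gives t = 1.
Try p = 0.
Try q = 0.
All clauses hold; u can take either value.

p ↦ 0,  q ↦ 0,  r ↦ 0,  s ↦ 1,  t ↦ 1,  u ↦ 0,  v ↦ 0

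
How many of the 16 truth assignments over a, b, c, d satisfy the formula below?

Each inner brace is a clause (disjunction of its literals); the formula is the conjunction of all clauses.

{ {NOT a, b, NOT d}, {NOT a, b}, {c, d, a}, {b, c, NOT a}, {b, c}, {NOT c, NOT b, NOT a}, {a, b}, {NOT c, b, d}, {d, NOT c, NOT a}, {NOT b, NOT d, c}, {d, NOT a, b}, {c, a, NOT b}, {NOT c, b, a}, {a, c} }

There are 2^4 = 16 truth assignments over (a, b, c, d).
Check each against the 14 clauses (columns in the order a, b, c, d):
  F F F F  ✗ fails (c OR d OR a)
  F F F T  ✗ fails (b OR c)
  F F T F  ✗ fails (a OR b)
  F F T T  ✗ fails (a OR b)
  F T F F  ✗ fails (c OR d OR a)
  F T F T  ✗ fails (NOT b OR NOT d OR c)
  F T T F  ✓ satisfies all
  F T T T  ✓ satisfies all
  T F F F  ✗ fails (NOT a OR b)
  T F F T  ✗ fails (NOT a OR b OR NOT d)
  T F T F  ✗ fails (NOT a OR b)
  T F T T  ✗ fails (NOT a OR b OR NOT d)
  T T F F  ✓ satisfies all
  T T F T  ✗ fails (NOT b OR NOT d OR c)
  T T T F  ✗ fails (NOT c OR NOT b OR NOT a)
  T T T T  ✗ fails (NOT c OR NOT b OR NOT a)
3 of the 16 rows are models.

3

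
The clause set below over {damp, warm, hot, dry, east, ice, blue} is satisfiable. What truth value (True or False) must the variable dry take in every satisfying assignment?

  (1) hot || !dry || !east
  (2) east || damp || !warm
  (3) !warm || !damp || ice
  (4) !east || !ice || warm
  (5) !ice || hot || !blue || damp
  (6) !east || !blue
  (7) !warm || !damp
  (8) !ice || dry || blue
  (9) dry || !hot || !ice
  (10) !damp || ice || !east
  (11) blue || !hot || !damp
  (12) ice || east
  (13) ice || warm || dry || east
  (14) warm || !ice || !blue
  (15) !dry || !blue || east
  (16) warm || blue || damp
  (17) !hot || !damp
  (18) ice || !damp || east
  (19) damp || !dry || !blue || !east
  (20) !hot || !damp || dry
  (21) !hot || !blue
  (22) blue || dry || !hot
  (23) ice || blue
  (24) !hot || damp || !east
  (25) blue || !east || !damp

Suppose dry = false.
Suppose east = false.
(ice) alone gives ice = true.
(blue) alone gives blue = true.
(!hot) alone gives hot = false.
(damp) alone gives damp = true.
(!warm) alone gives warm = false.
But (warm) is also a unit clause — contradiction.
That branch fails; take east = true instead.
(!blue) alone gives blue = false.
(!ice) alone gives ice = false.
But (ice) is also a unit clause — contradiction.
Both values of east lead to a conflict.
So every satisfying assignment has dry = True.

True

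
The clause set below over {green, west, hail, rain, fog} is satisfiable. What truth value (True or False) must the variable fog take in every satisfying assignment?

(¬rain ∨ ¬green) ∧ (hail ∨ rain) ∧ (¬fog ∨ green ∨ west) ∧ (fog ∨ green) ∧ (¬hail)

True

Suppose fog = False.
Unit clause (green) forces green = True.
Unit clause (¬rain) forces rain = False.
Unit clause (hail) forces hail = True.
Now (¬hail) is unsatisfied and unit — conflict.
So every satisfying assignment has fog = True.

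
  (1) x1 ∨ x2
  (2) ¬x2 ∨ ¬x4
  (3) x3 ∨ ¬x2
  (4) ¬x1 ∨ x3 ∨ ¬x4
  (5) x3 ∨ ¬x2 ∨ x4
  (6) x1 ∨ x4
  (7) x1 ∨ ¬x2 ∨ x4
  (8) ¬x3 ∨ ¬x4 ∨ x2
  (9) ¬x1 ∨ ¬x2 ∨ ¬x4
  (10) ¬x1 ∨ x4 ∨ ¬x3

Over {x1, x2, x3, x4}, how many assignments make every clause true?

There are 2^4 = 16 truth assignments over (x1, x2, x3, x4).
Check each against the 10 clauses (columns in the order x1, x2, x3, x4):
  F F F F  ✗ fails (x1 ∨ x2)
  F F F T  ✗ fails (x1 ∨ x2)
  F F T F  ✗ fails (x1 ∨ x2)
  F F T T  ✗ fails (x1 ∨ x2)
  F T F F  ✗ fails (x3 ∨ ¬x2)
  F T F T  ✗ fails (¬x2 ∨ ¬x4)
  F T T F  ✗ fails (x1 ∨ x4)
  F T T T  ✗ fails (¬x2 ∨ ¬x4)
  T F F F  ✓ satisfies all
  T F F T  ✗ fails (¬x1 ∨ x3 ∨ ¬x4)
  T F T F  ✗ fails (¬x1 ∨ x4 ∨ ¬x3)
  T F T T  ✗ fails (¬x3 ∨ ¬x4 ∨ x2)
  T T F F  ✗ fails (x3 ∨ ¬x2)
  T T F T  ✗ fails (¬x2 ∨ ¬x4)
  T T T F  ✗ fails (¬x1 ∨ x4 ∨ ¬x3)
  T T T T  ✗ fails (¬x2 ∨ ¬x4)
1 of the 16 rows is a model.

1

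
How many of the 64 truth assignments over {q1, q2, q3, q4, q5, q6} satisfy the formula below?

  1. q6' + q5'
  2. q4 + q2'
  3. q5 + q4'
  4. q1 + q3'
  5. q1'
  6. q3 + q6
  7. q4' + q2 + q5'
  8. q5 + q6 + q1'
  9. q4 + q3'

There are 2^6 = 64 truth assignments over (q1, q2, q3, q4, q5, q6).
Split on q5. With q5 = 1, the clauses containing q5 are satisfied and q5' drops from the rest; 0 of the 2^5 = 32 assignments to the other variables satisfy what remains.
With q5 = 0, by the same count on the reduced clause set, 1 assignment works.
(One model: q1=F, q2=F, q3=F, q4=F, q5=F, q6=T.)
Total: 0 + 1 = 1.

1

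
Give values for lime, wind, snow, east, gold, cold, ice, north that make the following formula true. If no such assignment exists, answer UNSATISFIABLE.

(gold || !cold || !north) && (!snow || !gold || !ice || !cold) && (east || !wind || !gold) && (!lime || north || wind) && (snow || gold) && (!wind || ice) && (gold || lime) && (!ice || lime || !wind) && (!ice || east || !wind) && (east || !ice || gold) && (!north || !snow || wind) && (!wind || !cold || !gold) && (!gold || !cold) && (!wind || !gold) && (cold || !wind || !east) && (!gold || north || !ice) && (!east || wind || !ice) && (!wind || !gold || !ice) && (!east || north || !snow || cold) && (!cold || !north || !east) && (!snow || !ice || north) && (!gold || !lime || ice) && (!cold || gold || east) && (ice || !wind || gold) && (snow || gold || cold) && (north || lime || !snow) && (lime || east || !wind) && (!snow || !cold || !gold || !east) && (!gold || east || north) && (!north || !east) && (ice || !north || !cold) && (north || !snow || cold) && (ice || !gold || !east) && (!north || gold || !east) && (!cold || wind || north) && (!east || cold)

Case snow = false:
From the singleton clause (gold), gold = true.
From the singleton clause (!cold), cold = false.
From the singleton clause (!wind), wind = false.
From the singleton clause (!east), east = false.
From the singleton clause (north), north = true.
Case lime = false:
All clauses hold; ice can take either value.

lime: false; wind: false; snow: false; east: false; gold: true; cold: false; ice: true; north: true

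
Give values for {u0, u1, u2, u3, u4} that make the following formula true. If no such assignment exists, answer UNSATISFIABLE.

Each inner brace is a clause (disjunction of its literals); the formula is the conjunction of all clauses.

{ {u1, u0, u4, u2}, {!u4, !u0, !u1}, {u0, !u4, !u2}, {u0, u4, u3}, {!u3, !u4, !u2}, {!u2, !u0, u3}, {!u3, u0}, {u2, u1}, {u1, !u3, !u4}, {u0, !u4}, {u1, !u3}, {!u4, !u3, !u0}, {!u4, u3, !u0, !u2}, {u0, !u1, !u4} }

u0=true, u1=true, u2=false, u3=true, u4=false

Case u3 = true:
From the singleton clause (u0), u0 = true.
From the singleton clause (u1), u1 = true.
From the singleton clause (!u4), u4 = false.
All clauses hold; u2 can take either value.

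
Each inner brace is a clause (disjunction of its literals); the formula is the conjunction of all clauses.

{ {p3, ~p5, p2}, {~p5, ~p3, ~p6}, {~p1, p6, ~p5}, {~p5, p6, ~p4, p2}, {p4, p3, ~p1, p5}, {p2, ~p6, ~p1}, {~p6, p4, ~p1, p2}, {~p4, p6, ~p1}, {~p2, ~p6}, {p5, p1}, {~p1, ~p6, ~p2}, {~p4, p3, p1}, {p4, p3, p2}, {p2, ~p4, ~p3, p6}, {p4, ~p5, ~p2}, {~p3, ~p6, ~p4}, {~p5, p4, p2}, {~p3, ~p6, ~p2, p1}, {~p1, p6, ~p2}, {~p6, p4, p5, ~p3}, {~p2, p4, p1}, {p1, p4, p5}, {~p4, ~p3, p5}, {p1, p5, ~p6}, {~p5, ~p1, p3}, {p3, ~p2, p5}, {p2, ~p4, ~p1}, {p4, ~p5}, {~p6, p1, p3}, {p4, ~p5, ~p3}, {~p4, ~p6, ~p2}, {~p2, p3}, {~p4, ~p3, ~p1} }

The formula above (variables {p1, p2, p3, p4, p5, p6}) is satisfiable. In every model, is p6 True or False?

Suppose p6 = 1.
(~p2) alone gives p2 = 0.
(~p1) alone gives p1 = 0.
(p5) alone gives p5 = 1.
(p3) alone gives p3 = 1.
That conflicts with the unit clause (~p3).
So every satisfying assignment has p6 = False.

False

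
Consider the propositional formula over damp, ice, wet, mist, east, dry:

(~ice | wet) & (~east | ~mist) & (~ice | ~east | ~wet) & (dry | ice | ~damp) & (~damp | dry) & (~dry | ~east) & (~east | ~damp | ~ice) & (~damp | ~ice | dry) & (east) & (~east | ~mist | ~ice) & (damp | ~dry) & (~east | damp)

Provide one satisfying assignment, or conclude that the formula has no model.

Unit clause (east) forces east = 1.
Unit clause (~mist) forces mist = 0.
Unit clause (~dry) forces dry = 0.
Unit clause (~damp) forces damp = 0.
But (damp) is also a unit clause — contradiction.

UNSATISFIABLE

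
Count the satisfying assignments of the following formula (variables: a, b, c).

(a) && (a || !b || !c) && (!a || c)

2

There are 2^3 = 8 truth assignments over (a, b, c).
Check each against the 3 clauses (columns in the order a, b, c):
  F F F  ✗ fails (a)
  F F T  ✗ fails (a)
  F T F  ✗ fails (a)
  F T T  ✗ fails (a)
  T F F  ✗ fails (!a || c)
  T F T  ✓ satisfies all
  T T F  ✗ fails (!a || c)
  T T T  ✓ satisfies all
2 of the 8 rows are models.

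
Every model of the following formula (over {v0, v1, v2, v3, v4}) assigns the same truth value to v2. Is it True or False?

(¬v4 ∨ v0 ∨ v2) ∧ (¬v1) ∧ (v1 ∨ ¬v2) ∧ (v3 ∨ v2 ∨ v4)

Suppose v2 = True.
From the singleton clause (¬v1), v1 = False.
That conflicts with the unit clause (v1).
So every satisfying assignment has v2 = False.

False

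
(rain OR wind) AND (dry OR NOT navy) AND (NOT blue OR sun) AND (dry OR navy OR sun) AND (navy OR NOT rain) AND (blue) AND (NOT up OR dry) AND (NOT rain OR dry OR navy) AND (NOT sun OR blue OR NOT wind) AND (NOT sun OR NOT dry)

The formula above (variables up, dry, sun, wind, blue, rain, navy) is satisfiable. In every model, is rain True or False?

False

Suppose rain = true.
Unit clause (navy) forces navy = true.
Unit clause (dry) forces dry = true.
Unit clause (blue) forces blue = true.
Unit clause (sun) forces sun = true.
That conflicts with the unit clause (NOT sun).
So every satisfying assignment has rain = False.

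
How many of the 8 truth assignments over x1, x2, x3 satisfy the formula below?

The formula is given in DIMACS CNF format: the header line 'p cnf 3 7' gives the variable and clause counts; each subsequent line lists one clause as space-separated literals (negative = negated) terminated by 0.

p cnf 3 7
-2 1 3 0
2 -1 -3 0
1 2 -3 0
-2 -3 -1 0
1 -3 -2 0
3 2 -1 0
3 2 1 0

1

There are 2^3 = 8 truth assignments over (x1, x2, x3).
Check each against the 7 clauses (columns in the order x1, x2, x3):
  F F F  ✗ fails (x3 ∨ x2 ∨ x1)
  F F T  ✗ fails (x1 ∨ x2 ∨ ¬x3)
  F T F  ✗ fails (¬x2 ∨ x1 ∨ x3)
  F T T  ✗ fails (x1 ∨ ¬x3 ∨ ¬x2)
  T F F  ✗ fails (x3 ∨ x2 ∨ ¬x1)
  T F T  ✗ fails (x2 ∨ ¬x1 ∨ ¬x3)
  T T F  ✓ satisfies all
  T T T  ✗ fails (¬x2 ∨ ¬x3 ∨ ¬x1)
1 of the 8 rows is a model.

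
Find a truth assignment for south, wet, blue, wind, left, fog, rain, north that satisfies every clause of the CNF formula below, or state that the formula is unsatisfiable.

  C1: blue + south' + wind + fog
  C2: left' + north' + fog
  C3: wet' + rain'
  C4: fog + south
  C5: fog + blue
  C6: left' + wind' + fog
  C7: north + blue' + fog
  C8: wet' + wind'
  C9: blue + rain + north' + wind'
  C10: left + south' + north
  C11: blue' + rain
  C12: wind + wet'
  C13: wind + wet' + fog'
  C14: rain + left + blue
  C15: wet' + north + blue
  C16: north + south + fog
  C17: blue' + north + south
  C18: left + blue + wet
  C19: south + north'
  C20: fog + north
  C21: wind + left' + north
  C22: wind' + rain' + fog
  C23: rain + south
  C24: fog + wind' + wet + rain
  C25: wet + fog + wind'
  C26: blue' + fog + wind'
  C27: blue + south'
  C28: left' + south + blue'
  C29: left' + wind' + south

south ↦ 1,  wet ↦ 0,  blue ↦ 1,  wind ↦ 1,  left ↦ 1,  fog ↦ 1,  rain ↦ 1,  north ↦ 1

Branch on wet: set wet = 0.
Branch on fog: set fog = 1.
Branch on blue: set blue = 1.
(rain) alone gives rain = 1.
Branch on north: set north = 1.
(south) alone gives south = 1.
No clause remains; wind, left are free.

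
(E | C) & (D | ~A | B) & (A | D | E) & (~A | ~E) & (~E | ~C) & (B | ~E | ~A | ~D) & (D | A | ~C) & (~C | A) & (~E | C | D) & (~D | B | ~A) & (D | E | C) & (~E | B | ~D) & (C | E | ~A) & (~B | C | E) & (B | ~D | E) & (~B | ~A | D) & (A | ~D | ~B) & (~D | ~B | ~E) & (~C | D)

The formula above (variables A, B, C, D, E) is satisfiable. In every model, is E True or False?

False

Suppose E = 1.
The clause (~A) is unit, so A = 0.
The clause (~C) is unit, so C = 0.
The clause (D) is unit, so D = 1.
The clause (B) is unit, so B = 1.
But (~B) is also a unit clause — contradiction.
So every satisfying assignment has E = False.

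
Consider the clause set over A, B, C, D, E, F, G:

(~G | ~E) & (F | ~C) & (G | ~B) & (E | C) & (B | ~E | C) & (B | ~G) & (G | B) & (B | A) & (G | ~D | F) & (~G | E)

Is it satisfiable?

No

Try G = 0.
(~B) alone gives B = 0.
But (B) is also a unit clause — contradiction.
Undo G and try G = 1.
(~E) alone gives E = 0.
But (E) is also a unit clause — contradiction.
Both values of G lead to a conflict.
No assignment satisfies every clause.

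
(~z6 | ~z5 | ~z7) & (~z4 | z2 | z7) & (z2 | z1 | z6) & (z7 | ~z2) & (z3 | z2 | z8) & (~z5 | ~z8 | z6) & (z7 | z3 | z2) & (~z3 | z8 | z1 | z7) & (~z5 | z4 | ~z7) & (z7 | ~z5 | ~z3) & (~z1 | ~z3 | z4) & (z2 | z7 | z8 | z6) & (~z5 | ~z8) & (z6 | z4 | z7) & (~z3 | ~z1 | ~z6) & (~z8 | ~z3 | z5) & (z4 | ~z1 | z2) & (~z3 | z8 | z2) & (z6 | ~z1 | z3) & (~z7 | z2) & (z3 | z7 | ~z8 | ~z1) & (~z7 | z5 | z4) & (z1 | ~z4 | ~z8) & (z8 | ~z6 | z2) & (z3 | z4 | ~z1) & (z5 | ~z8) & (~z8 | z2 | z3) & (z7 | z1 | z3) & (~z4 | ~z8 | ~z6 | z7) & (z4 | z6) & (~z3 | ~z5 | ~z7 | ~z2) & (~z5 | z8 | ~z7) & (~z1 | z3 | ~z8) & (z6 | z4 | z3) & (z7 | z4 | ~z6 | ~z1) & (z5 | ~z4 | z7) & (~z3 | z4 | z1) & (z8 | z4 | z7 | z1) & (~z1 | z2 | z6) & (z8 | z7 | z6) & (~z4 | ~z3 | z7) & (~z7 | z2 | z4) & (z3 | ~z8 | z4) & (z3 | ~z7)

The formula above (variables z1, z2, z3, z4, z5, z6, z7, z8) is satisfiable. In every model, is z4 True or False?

True

Suppose z4 = 0.
From the singleton clause (z6), z6 = 1.
Case z5 = 0:
From the singleton clause (~z7), z7 = 0.
From the singleton clause (~z2), z2 = 0.
From the singleton clause (z3), z3 = 1.
From the singleton clause (~z1), z1 = 0.
But (z1) is also a unit clause — contradiction.
So z5 must be the other value — set z5 = 1.
From the singleton clause (~z7), z7 = 0.
From the singleton clause (~z2), z2 = 0.
From the singleton clause (z3), z3 = 1.
But (~z3) is also a unit clause — contradiction.
Both values of z5 lead to a conflict.
So every satisfying assignment has z4 = True.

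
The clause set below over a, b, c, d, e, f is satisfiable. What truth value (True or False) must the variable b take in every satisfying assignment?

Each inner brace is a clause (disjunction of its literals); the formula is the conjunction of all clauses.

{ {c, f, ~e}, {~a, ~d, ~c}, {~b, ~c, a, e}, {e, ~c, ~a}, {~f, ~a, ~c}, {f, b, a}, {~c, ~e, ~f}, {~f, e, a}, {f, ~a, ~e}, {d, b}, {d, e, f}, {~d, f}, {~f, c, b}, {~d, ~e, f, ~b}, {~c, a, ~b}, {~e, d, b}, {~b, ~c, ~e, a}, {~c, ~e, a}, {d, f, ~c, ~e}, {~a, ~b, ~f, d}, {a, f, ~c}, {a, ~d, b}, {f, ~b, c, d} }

Suppose b = 0.
The clause (d) is unit, so d = 1.
The clause (f) is unit, so f = 1.
The clause (c) is unit, so c = 1.
The clause (~a) is unit, so a = 0.
That conflicts with the unit clause (a).
So every satisfying assignment has b = True.

True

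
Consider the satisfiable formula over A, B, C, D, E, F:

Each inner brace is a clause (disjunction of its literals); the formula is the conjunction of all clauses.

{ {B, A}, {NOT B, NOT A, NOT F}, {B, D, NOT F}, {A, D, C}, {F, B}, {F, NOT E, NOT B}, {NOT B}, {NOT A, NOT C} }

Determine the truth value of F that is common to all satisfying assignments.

True

Suppose F = false.
From the singleton clause (B), B = true.
Now (NOT B) is unsatisfied and unit — conflict.
So every satisfying assignment has F = True.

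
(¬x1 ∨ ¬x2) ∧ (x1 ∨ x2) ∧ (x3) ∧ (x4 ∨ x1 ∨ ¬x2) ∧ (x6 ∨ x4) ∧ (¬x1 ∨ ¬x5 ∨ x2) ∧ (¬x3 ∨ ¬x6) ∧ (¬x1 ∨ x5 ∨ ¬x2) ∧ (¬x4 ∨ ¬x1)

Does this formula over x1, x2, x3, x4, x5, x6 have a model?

From the singleton clause (x3), x3 = True.
From the singleton clause (¬x6), x6 = False.
From the singleton clause (x4), x4 = True.
From the singleton clause (¬x1), x1 = False.
From the singleton clause (x2), x2 = True.
Every clause is now satisfied; x5 is unconstrained.
A satisfying assignment: x1 ↦ False,  x2 ↦ True,  x3 ↦ True,  x4 ↦ True,  x5 ↦ True,  x6 ↦ False.

Satisfiable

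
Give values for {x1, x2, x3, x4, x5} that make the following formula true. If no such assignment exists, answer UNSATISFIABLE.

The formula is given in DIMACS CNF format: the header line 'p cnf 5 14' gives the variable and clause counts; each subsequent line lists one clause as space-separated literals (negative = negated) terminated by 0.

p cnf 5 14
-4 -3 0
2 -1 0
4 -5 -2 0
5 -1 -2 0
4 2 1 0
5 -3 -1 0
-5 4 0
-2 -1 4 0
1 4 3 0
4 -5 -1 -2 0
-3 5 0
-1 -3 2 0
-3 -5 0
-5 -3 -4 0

x1 ↦ False,  x2 ↦ False,  x3 ↦ False,  x4 ↦ True,  x5 ↦ True

Suppose x4 = True.
(¬x3) alone gives x3 = False.
Suppose x2 = False.
(¬x1) alone gives x1 = False.
All clauses hold; x5 can take either value.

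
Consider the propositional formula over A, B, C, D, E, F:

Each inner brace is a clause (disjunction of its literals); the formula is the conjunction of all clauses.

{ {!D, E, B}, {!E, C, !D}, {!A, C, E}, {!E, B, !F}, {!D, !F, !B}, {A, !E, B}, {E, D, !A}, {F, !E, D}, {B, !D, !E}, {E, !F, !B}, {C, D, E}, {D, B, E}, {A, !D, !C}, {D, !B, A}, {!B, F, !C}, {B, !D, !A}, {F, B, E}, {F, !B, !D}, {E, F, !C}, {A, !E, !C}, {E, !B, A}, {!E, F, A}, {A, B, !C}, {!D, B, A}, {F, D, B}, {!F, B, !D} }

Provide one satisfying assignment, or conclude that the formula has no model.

A ↦ true, B ↦ true, C ↦ false, D ↦ false, E ↦ true, F ↦ true

Try D = false.
Try E = true.
From the singleton clause (F), F = true.
From the singleton clause (B), B = true.
From the singleton clause (A), A = true.
All clauses hold; C can take either value.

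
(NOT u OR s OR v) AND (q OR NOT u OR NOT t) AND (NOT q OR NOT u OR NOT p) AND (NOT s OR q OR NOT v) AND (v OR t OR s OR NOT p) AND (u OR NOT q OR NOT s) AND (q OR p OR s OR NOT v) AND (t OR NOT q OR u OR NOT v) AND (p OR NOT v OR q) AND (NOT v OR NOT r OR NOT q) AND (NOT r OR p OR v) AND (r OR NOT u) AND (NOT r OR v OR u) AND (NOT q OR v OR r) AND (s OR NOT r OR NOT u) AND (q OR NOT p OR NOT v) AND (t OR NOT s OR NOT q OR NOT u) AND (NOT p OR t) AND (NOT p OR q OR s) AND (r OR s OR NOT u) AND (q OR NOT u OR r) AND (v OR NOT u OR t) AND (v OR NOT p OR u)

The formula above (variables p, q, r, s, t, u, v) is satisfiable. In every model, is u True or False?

False

Suppose u = true.
The clause (r) is unit, so r = true.
The clause (s) is unit, so s = true.
Case q = true:
The clause (NOT p) is unit, so p = false.
The clause (NOT v) is unit, so v = false.
Now (v) is unsatisfied and unit — conflict.
Backtrack on q: now try q = false.
The clause (NOT t) is unit, so t = false.
The clause (NOT v) is unit, so v = false.
Now (v) is unsatisfied and unit — conflict.
Neither q = true nor q = false works.
So every satisfying assignment has u = False.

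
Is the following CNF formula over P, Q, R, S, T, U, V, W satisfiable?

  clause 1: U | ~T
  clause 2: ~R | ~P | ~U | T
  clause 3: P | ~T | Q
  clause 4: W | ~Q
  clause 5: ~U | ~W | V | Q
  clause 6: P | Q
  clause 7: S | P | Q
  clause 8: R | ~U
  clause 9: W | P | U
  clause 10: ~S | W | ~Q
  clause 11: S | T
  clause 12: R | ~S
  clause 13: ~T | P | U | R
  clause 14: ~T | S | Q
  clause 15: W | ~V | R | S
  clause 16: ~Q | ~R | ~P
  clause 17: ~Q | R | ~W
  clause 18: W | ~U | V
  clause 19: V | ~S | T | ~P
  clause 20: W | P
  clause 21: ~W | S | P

Try U = 0.
From the singleton clause (~T), T = 0.
From the singleton clause (S), S = 1.
From the singleton clause (R), R = 1.
Try W = 1.
Try P = 0.
From the singleton clause (Q), Q = 1.
No clause remains; V is free.
A satisfying assignment: P: 0; Q: 1; R: 1; S: 1; T: 0; U: 0; V: 1; W: 1.

Satisfiable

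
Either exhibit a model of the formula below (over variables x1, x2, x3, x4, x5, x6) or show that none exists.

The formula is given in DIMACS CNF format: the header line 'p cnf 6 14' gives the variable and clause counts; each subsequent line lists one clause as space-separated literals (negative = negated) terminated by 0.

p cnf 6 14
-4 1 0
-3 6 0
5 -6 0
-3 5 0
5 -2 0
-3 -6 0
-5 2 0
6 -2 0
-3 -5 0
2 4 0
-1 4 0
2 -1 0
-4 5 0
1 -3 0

Try x4 = False.
The clause (x2) is unit, so x2 = True.
The clause (x5) is unit, so x5 = True.
The clause (x6) is unit, so x6 = True.
The clause (¬x3) is unit, so x3 = False.
The clause (¬x1) is unit, so x1 = False.
All clauses are satisfied.

x1 ↦ False; x2 ↦ True; x3 ↦ False; x4 ↦ False; x5 ↦ True; x6 ↦ True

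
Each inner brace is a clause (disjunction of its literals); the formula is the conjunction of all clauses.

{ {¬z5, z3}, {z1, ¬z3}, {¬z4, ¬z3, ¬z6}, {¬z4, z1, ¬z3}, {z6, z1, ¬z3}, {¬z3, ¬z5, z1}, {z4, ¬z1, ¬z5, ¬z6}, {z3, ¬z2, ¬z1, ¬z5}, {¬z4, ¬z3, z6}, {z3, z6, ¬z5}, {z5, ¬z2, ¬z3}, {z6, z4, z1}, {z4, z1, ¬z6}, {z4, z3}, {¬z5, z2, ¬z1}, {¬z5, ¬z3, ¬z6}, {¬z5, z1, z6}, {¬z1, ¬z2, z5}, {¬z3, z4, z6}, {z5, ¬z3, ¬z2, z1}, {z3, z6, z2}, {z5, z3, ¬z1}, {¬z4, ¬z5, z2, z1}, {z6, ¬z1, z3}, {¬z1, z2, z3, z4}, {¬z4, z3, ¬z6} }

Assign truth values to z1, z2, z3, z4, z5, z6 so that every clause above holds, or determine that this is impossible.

Branch on z5: set z5 = False.
Branch on z1: set z1 = False.
The clause (¬z3) is unit, so z3 = False.
The clause (z4) is unit, so z4 = True.
The clause (¬z6) is unit, so z6 = False.
The clause (z2) is unit, so z2 = True.
This assignment satisfies each clause.

z1 ↦ False, z2 ↦ True, z3 ↦ False, z4 ↦ True, z5 ↦ False, z6 ↦ False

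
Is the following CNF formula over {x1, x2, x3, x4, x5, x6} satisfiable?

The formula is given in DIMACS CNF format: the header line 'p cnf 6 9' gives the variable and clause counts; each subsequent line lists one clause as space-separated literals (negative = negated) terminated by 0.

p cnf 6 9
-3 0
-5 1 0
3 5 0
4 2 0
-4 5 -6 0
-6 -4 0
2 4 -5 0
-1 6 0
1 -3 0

Yes, satisfiable

Unit clause (¬x3) forces x3 = False.
Unit clause (x5) forces x5 = True.
Unit clause (x1) forces x1 = True.
Unit clause (x6) forces x6 = True.
Unit clause (¬x4) forces x4 = False.
Unit clause (x2) forces x2 = True.
Every clause now holds.
A satisfying assignment: x1=True; x2=True; x3=False; x4=False; x5=True; x6=True.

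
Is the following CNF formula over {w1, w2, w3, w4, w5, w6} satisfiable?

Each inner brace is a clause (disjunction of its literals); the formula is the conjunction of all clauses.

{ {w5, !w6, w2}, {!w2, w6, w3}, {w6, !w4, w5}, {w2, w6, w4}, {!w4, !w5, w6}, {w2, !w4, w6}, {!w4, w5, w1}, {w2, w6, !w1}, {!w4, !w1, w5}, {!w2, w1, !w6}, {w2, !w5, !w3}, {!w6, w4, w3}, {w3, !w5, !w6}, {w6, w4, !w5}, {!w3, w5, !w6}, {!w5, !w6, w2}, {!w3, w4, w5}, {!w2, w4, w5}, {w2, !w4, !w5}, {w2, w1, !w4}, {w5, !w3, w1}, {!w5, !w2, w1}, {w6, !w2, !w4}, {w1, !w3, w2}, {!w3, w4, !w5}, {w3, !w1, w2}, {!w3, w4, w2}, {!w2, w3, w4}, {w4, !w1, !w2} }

Case w5 = true:
Case w4 = true:
Unit clause (w6) forces w6 = true.
Unit clause (w3) forces w3 = true.
Unit clause (w2) forces w2 = true.
Unit clause (w1) forces w1 = true.
All clauses are satisfied.
A satisfying assignment: w1=true, w2=true, w3=true, w4=true, w5=true, w6=true.

Yes, satisfiable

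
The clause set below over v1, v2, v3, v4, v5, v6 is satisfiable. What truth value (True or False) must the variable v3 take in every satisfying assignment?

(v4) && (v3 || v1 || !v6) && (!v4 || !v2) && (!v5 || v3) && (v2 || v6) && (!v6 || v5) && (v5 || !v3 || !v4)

Suppose v3 = false.
From the singleton clause (v4), v4 = true.
From the singleton clause (!v2), v2 = false.
From the singleton clause (!v5), v5 = false.
From the singleton clause (v6), v6 = true.
Now (!v6) is unsatisfied and unit — conflict.
So every satisfying assignment has v3 = True.

True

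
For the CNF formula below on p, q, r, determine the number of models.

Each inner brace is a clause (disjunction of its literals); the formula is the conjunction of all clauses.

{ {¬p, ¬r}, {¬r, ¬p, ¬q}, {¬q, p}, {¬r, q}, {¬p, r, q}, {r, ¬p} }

1

There are 2^3 = 8 truth assignments over (p, q, r).
Split on p. With p = True, the clauses containing p are satisfied and ¬p drops from the rest; 0 of the 2^2 = 4 assignments to the other variables satisfy what remains.
With p = False, by the same count on the reduced clause set, 1 assignment works.
(One model: p=F, q=F, r=F.)
Total: 0 + 1 = 1.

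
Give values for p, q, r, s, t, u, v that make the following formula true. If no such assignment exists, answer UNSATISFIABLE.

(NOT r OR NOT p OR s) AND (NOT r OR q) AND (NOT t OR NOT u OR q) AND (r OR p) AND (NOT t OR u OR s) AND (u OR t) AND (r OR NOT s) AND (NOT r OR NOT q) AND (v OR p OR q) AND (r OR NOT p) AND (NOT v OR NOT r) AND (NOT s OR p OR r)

Branch on r: set r = false.
The clause (p) is unit, so p = true.
But (NOT p) is also a unit clause — contradiction.
That branch fails; take r = true instead.
The clause (q) is unit, so q = true.
But (NOT q) is also a unit clause — contradiction.
Either choice for r ends in contradiction.

UNSATISFIABLE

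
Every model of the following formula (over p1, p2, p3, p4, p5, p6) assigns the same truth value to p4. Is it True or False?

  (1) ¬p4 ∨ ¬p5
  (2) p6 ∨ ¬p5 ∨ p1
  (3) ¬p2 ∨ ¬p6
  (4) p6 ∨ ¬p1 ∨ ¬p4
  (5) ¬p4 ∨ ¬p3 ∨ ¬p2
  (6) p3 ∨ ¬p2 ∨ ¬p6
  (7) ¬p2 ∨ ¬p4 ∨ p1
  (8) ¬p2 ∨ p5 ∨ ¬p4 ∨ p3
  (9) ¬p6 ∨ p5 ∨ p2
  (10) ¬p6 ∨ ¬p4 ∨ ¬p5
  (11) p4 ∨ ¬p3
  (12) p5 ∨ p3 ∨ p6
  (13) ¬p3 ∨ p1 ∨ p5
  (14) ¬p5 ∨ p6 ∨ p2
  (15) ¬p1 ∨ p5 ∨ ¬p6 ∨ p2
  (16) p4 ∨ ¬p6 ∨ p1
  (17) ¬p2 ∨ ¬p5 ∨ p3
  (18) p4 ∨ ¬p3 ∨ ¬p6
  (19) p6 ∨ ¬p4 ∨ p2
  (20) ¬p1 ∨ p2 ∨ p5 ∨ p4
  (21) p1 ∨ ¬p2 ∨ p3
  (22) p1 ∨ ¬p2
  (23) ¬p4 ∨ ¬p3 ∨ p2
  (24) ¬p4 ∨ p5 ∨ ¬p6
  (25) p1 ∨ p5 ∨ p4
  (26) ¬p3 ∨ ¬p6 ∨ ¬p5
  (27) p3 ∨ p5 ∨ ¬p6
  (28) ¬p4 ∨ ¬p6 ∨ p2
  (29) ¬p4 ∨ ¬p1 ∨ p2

Suppose p4 = True.
From the singleton clause (¬p5), p5 = False.
From the singleton clause (¬p6), p6 = False.
From the singleton clause (¬p1), p1 = False.
From the singleton clause (¬p2), p2 = False.
That conflicts with the unit clause (p2).
So every satisfying assignment has p4 = False.

False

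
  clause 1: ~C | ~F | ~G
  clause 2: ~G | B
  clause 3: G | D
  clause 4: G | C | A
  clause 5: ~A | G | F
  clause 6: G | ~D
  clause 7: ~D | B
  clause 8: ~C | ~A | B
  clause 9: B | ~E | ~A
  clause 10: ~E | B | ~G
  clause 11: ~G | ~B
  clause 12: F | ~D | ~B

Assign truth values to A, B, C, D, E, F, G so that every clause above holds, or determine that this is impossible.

Try G = 0.
(D) alone gives D = 1.
Now (~D) is unsatisfied and unit — conflict.
So G must be the other value — set G = 1.
(B) alone gives B = 1.
Now (~B) is unsatisfied and unit — conflict.
Neither G = 1 nor G = 0 works.

UNSATISFIABLE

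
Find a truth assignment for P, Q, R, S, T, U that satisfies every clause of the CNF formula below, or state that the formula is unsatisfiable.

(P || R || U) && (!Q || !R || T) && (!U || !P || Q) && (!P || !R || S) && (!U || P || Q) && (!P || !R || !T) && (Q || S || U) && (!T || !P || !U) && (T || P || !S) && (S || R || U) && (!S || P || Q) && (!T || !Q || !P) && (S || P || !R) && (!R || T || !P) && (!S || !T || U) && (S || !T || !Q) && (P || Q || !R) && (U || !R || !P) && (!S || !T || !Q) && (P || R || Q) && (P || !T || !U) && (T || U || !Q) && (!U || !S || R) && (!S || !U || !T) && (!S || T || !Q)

Case P = false:
Case R = false:
Unit clause (U) forces U = true.
Unit clause (Q) forces Q = true.
Unit clause (!T) forces T = false.
Unit clause (!S) forces S = false.
All clauses are satisfied.

P ↦ false,  Q ↦ true,  R ↦ false,  S ↦ false,  T ↦ false,  U ↦ true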